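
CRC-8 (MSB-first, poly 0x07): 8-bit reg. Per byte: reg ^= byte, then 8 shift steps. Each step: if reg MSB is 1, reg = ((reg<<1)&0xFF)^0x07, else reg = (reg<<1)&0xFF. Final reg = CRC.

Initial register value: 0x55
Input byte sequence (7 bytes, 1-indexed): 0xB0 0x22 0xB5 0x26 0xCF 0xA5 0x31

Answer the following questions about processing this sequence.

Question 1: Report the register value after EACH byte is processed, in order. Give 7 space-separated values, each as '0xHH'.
0xB5 0xEC 0x88 0x43 0xAD 0x38 0x3F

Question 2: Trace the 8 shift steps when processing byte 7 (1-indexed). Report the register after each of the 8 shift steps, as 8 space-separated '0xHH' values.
Answer: 0x12 0x24 0x48 0x90 0x27 0x4E 0x9C 0x3F

Derivation:
After byte 1 (0xB0): reg=0xB5
After byte 2 (0x22): reg=0xEC
After byte 3 (0xB5): reg=0x88
After byte 4 (0x26): reg=0x43
After byte 5 (0xCF): reg=0xAD
After byte 6 (0xA5): reg=0x38
Register before byte 7: 0x38
After XOR with byte 0x31: 0x09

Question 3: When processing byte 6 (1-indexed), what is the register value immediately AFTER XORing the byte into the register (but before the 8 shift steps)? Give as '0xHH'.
Register before byte 6: 0xAD
Byte 6: 0xA5
0xAD XOR 0xA5 = 0x08

Answer: 0x08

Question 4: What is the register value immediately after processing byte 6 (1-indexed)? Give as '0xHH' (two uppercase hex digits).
After byte 1 (0xB0): reg=0xB5
After byte 2 (0x22): reg=0xEC
After byte 3 (0xB5): reg=0x88
After byte 4 (0x26): reg=0x43
After byte 5 (0xCF): reg=0xAD
After byte 6 (0xA5): reg=0x38

Answer: 0x38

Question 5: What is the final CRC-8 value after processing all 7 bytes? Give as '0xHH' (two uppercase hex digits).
After byte 1 (0xB0): reg=0xB5
After byte 2 (0x22): reg=0xEC
After byte 3 (0xB5): reg=0x88
After byte 4 (0x26): reg=0x43
After byte 5 (0xCF): reg=0xAD
After byte 6 (0xA5): reg=0x38
After byte 7 (0x31): reg=0x3F

Answer: 0x3F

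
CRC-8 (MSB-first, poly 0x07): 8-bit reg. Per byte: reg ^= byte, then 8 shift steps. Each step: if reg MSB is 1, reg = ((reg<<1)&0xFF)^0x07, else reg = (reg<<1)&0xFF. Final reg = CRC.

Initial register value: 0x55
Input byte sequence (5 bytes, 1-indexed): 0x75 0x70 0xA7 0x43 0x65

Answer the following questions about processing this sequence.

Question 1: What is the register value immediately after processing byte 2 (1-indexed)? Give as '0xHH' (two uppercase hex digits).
Answer: 0xF9

Derivation:
After byte 1 (0x75): reg=0xE0
After byte 2 (0x70): reg=0xF9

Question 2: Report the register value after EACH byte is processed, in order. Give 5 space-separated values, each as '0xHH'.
0xE0 0xF9 0x9D 0x14 0x50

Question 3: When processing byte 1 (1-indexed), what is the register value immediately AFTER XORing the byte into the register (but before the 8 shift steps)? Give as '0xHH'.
Answer: 0x20

Derivation:
Register before byte 1: 0x55
Byte 1: 0x75
0x55 XOR 0x75 = 0x20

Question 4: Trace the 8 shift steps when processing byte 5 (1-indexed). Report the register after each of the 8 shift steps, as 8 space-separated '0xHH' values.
Answer: 0xE2 0xC3 0x81 0x05 0x0A 0x14 0x28 0x50

Derivation:
After byte 1 (0x75): reg=0xE0
After byte 2 (0x70): reg=0xF9
After byte 3 (0xA7): reg=0x9D
After byte 4 (0x43): reg=0x14
Register before byte 5: 0x14
After XOR with byte 0x65: 0x71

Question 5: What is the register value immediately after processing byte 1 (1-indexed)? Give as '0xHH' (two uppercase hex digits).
Answer: 0xE0

Derivation:
After byte 1 (0x75): reg=0xE0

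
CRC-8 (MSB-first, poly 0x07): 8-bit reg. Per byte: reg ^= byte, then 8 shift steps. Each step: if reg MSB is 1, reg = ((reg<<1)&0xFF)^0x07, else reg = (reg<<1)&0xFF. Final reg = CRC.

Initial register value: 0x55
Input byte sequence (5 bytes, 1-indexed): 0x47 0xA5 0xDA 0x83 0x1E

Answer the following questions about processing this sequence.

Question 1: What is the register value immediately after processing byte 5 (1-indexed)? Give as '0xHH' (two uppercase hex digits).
After byte 1 (0x47): reg=0x7E
After byte 2 (0xA5): reg=0x0F
After byte 3 (0xDA): reg=0x25
After byte 4 (0x83): reg=0x7B
After byte 5 (0x1E): reg=0x3C

Answer: 0x3C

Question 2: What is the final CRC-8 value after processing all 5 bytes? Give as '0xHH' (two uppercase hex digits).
Answer: 0x3C

Derivation:
After byte 1 (0x47): reg=0x7E
After byte 2 (0xA5): reg=0x0F
After byte 3 (0xDA): reg=0x25
After byte 4 (0x83): reg=0x7B
After byte 5 (0x1E): reg=0x3C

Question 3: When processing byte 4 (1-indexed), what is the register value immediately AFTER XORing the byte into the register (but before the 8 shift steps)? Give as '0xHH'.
Answer: 0xA6

Derivation:
Register before byte 4: 0x25
Byte 4: 0x83
0x25 XOR 0x83 = 0xA6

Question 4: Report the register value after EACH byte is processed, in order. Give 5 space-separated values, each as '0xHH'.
0x7E 0x0F 0x25 0x7B 0x3C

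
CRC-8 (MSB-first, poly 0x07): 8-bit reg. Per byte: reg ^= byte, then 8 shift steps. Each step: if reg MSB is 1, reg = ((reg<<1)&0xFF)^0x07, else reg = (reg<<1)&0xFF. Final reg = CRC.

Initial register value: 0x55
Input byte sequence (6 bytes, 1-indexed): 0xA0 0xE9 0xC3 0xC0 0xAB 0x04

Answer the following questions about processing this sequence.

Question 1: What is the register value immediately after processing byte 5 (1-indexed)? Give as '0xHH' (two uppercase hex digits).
After byte 1 (0xA0): reg=0xC5
After byte 2 (0xE9): reg=0xC4
After byte 3 (0xC3): reg=0x15
After byte 4 (0xC0): reg=0x25
After byte 5 (0xAB): reg=0xA3

Answer: 0xA3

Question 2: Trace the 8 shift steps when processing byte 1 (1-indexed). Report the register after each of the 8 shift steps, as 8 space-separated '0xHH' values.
Register before byte 1: 0x55
After XOR with byte 0xA0: 0xF5

Answer: 0xED 0xDD 0xBD 0x7D 0xFA 0xF3 0xE1 0xC5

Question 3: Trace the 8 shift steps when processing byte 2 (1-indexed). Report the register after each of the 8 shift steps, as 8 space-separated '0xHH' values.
Answer: 0x58 0xB0 0x67 0xCE 0x9B 0x31 0x62 0xC4

Derivation:
After byte 1 (0xA0): reg=0xC5
Register before byte 2: 0xC5
After XOR with byte 0xE9: 0x2C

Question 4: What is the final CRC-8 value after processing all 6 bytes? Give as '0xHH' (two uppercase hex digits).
After byte 1 (0xA0): reg=0xC5
After byte 2 (0xE9): reg=0xC4
After byte 3 (0xC3): reg=0x15
After byte 4 (0xC0): reg=0x25
After byte 5 (0xAB): reg=0xA3
After byte 6 (0x04): reg=0x7C

Answer: 0x7C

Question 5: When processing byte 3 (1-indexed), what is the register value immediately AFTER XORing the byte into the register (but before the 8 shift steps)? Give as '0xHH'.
Answer: 0x07

Derivation:
Register before byte 3: 0xC4
Byte 3: 0xC3
0xC4 XOR 0xC3 = 0x07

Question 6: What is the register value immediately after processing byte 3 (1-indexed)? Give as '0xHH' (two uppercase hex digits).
After byte 1 (0xA0): reg=0xC5
After byte 2 (0xE9): reg=0xC4
After byte 3 (0xC3): reg=0x15

Answer: 0x15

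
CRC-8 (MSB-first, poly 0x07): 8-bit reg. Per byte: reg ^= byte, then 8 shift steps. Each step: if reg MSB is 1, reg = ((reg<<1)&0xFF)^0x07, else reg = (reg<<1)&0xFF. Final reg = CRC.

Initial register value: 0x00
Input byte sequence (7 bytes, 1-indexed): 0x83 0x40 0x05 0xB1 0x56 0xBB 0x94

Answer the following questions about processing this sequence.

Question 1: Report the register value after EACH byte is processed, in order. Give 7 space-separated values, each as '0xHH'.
0x80 0x4E 0xF6 0xD2 0x95 0xCA 0x9D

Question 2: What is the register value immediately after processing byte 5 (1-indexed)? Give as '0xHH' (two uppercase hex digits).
After byte 1 (0x83): reg=0x80
After byte 2 (0x40): reg=0x4E
After byte 3 (0x05): reg=0xF6
After byte 4 (0xB1): reg=0xD2
After byte 5 (0x56): reg=0x95

Answer: 0x95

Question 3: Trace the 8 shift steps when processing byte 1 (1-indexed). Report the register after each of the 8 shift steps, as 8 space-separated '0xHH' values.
Answer: 0x01 0x02 0x04 0x08 0x10 0x20 0x40 0x80

Derivation:
Register before byte 1: 0x00
After XOR with byte 0x83: 0x83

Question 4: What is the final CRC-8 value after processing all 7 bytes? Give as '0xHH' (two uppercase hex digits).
After byte 1 (0x83): reg=0x80
After byte 2 (0x40): reg=0x4E
After byte 3 (0x05): reg=0xF6
After byte 4 (0xB1): reg=0xD2
After byte 5 (0x56): reg=0x95
After byte 6 (0xBB): reg=0xCA
After byte 7 (0x94): reg=0x9D

Answer: 0x9D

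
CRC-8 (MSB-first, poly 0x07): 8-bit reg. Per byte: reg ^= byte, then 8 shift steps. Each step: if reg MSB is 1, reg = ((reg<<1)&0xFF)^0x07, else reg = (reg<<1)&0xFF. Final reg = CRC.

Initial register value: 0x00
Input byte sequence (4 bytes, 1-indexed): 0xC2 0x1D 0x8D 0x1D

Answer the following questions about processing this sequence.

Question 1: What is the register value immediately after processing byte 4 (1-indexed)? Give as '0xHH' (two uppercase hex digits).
Answer: 0xB9

Derivation:
After byte 1 (0xC2): reg=0x40
After byte 2 (0x1D): reg=0x94
After byte 3 (0x8D): reg=0x4F
After byte 4 (0x1D): reg=0xB9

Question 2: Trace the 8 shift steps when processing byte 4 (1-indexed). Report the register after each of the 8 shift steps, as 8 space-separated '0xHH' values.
Answer: 0xA4 0x4F 0x9E 0x3B 0x76 0xEC 0xDF 0xB9

Derivation:
After byte 1 (0xC2): reg=0x40
After byte 2 (0x1D): reg=0x94
After byte 3 (0x8D): reg=0x4F
Register before byte 4: 0x4F
After XOR with byte 0x1D: 0x52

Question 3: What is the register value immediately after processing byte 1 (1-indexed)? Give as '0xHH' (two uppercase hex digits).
After byte 1 (0xC2): reg=0x40

Answer: 0x40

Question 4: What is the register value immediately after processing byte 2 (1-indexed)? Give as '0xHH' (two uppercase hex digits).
Answer: 0x94

Derivation:
After byte 1 (0xC2): reg=0x40
After byte 2 (0x1D): reg=0x94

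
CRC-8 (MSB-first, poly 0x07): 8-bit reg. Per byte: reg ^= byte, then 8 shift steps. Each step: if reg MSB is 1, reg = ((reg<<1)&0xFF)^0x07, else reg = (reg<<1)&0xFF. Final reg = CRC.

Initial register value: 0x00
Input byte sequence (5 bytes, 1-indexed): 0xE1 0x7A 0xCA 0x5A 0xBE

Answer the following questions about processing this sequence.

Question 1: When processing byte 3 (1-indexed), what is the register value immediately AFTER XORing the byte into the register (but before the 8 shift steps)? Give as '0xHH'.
Register before byte 3: 0x37
Byte 3: 0xCA
0x37 XOR 0xCA = 0xFD

Answer: 0xFD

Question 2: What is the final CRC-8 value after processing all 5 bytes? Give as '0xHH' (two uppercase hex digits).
After byte 1 (0xE1): reg=0xA9
After byte 2 (0x7A): reg=0x37
After byte 3 (0xCA): reg=0xFD
After byte 4 (0x5A): reg=0x7C
After byte 5 (0xBE): reg=0x40

Answer: 0x40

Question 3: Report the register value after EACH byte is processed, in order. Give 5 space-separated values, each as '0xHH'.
0xA9 0x37 0xFD 0x7C 0x40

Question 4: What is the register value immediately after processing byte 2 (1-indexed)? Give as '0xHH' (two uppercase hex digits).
After byte 1 (0xE1): reg=0xA9
After byte 2 (0x7A): reg=0x37

Answer: 0x37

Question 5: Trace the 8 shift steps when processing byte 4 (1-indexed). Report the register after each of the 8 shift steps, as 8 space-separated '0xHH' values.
After byte 1 (0xE1): reg=0xA9
After byte 2 (0x7A): reg=0x37
After byte 3 (0xCA): reg=0xFD
Register before byte 4: 0xFD
After XOR with byte 0x5A: 0xA7

Answer: 0x49 0x92 0x23 0x46 0x8C 0x1F 0x3E 0x7C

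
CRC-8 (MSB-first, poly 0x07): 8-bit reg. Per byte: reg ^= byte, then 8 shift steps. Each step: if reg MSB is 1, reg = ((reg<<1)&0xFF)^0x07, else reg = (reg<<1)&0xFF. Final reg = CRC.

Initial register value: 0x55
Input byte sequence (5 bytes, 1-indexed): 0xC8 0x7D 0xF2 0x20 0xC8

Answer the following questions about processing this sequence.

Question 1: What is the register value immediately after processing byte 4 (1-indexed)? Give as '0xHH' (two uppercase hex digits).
Answer: 0x80

Derivation:
After byte 1 (0xC8): reg=0xDA
After byte 2 (0x7D): reg=0x7C
After byte 3 (0xF2): reg=0xA3
After byte 4 (0x20): reg=0x80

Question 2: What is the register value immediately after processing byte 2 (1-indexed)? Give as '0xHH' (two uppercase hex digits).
After byte 1 (0xC8): reg=0xDA
After byte 2 (0x7D): reg=0x7C

Answer: 0x7C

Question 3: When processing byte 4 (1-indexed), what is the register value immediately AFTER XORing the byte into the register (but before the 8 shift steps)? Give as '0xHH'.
Register before byte 4: 0xA3
Byte 4: 0x20
0xA3 XOR 0x20 = 0x83

Answer: 0x83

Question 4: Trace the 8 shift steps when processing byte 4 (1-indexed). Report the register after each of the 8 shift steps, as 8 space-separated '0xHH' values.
Answer: 0x01 0x02 0x04 0x08 0x10 0x20 0x40 0x80

Derivation:
After byte 1 (0xC8): reg=0xDA
After byte 2 (0x7D): reg=0x7C
After byte 3 (0xF2): reg=0xA3
Register before byte 4: 0xA3
After XOR with byte 0x20: 0x83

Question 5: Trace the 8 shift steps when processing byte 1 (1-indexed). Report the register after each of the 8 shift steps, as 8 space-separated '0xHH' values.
Answer: 0x3D 0x7A 0xF4 0xEF 0xD9 0xB5 0x6D 0xDA

Derivation:
Register before byte 1: 0x55
After XOR with byte 0xC8: 0x9D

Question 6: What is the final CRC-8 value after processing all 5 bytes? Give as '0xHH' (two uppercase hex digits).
After byte 1 (0xC8): reg=0xDA
After byte 2 (0x7D): reg=0x7C
After byte 3 (0xF2): reg=0xA3
After byte 4 (0x20): reg=0x80
After byte 5 (0xC8): reg=0xFF

Answer: 0xFF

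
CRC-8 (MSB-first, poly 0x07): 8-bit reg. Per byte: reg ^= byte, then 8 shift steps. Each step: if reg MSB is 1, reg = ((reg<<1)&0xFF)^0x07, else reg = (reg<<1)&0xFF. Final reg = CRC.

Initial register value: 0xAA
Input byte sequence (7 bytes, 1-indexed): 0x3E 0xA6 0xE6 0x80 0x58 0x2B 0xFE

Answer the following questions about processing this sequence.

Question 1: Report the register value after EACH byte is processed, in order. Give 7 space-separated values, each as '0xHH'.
0xE5 0xCE 0xD8 0x8F 0x2B 0x00 0xF4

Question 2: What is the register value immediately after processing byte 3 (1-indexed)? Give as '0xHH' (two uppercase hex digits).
Answer: 0xD8

Derivation:
After byte 1 (0x3E): reg=0xE5
After byte 2 (0xA6): reg=0xCE
After byte 3 (0xE6): reg=0xD8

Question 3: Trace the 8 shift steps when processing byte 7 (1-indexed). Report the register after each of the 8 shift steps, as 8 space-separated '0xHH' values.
Answer: 0xFB 0xF1 0xE5 0xCD 0x9D 0x3D 0x7A 0xF4

Derivation:
After byte 1 (0x3E): reg=0xE5
After byte 2 (0xA6): reg=0xCE
After byte 3 (0xE6): reg=0xD8
After byte 4 (0x80): reg=0x8F
After byte 5 (0x58): reg=0x2B
After byte 6 (0x2B): reg=0x00
Register before byte 7: 0x00
After XOR with byte 0xFE: 0xFE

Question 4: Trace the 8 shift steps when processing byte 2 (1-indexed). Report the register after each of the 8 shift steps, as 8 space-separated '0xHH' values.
Answer: 0x86 0x0B 0x16 0x2C 0x58 0xB0 0x67 0xCE

Derivation:
After byte 1 (0x3E): reg=0xE5
Register before byte 2: 0xE5
After XOR with byte 0xA6: 0x43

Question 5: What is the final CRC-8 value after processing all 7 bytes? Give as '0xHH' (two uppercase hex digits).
After byte 1 (0x3E): reg=0xE5
After byte 2 (0xA6): reg=0xCE
After byte 3 (0xE6): reg=0xD8
After byte 4 (0x80): reg=0x8F
After byte 5 (0x58): reg=0x2B
After byte 6 (0x2B): reg=0x00
After byte 7 (0xFE): reg=0xF4

Answer: 0xF4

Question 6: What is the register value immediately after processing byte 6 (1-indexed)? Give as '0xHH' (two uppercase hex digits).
After byte 1 (0x3E): reg=0xE5
After byte 2 (0xA6): reg=0xCE
After byte 3 (0xE6): reg=0xD8
After byte 4 (0x80): reg=0x8F
After byte 5 (0x58): reg=0x2B
After byte 6 (0x2B): reg=0x00

Answer: 0x00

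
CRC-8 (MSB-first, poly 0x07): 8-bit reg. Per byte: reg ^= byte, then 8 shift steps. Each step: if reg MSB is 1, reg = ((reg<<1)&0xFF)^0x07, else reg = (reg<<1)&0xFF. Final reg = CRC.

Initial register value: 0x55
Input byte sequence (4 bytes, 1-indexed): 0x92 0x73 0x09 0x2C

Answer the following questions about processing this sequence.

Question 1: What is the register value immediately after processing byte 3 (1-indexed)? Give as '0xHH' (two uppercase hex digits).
Answer: 0x39

Derivation:
After byte 1 (0x92): reg=0x5B
After byte 2 (0x73): reg=0xD8
After byte 3 (0x09): reg=0x39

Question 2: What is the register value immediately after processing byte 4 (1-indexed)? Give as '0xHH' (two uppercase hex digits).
After byte 1 (0x92): reg=0x5B
After byte 2 (0x73): reg=0xD8
After byte 3 (0x09): reg=0x39
After byte 4 (0x2C): reg=0x6B

Answer: 0x6B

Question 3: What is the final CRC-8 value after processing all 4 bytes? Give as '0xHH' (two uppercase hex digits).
Answer: 0x6B

Derivation:
After byte 1 (0x92): reg=0x5B
After byte 2 (0x73): reg=0xD8
After byte 3 (0x09): reg=0x39
After byte 4 (0x2C): reg=0x6B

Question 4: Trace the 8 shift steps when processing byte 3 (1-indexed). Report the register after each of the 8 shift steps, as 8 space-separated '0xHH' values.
Answer: 0xA5 0x4D 0x9A 0x33 0x66 0xCC 0x9F 0x39

Derivation:
After byte 1 (0x92): reg=0x5B
After byte 2 (0x73): reg=0xD8
Register before byte 3: 0xD8
After XOR with byte 0x09: 0xD1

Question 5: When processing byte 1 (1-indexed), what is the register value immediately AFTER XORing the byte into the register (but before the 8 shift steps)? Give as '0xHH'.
Register before byte 1: 0x55
Byte 1: 0x92
0x55 XOR 0x92 = 0xC7

Answer: 0xC7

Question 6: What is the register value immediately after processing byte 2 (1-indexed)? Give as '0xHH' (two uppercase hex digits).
Answer: 0xD8

Derivation:
After byte 1 (0x92): reg=0x5B
After byte 2 (0x73): reg=0xD8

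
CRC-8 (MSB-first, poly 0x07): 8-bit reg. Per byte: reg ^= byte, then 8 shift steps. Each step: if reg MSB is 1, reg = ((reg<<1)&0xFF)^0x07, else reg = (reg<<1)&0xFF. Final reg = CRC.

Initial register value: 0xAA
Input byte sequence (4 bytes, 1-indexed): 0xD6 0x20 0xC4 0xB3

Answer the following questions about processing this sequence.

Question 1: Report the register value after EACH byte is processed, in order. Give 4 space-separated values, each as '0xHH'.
0x73 0xBE 0x61 0x30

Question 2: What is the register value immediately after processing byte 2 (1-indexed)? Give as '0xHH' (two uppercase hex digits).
Answer: 0xBE

Derivation:
After byte 1 (0xD6): reg=0x73
After byte 2 (0x20): reg=0xBE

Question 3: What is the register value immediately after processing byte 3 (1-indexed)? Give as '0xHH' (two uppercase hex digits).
After byte 1 (0xD6): reg=0x73
After byte 2 (0x20): reg=0xBE
After byte 3 (0xC4): reg=0x61

Answer: 0x61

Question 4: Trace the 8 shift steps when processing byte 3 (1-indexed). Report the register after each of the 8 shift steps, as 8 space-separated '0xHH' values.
Answer: 0xF4 0xEF 0xD9 0xB5 0x6D 0xDA 0xB3 0x61

Derivation:
After byte 1 (0xD6): reg=0x73
After byte 2 (0x20): reg=0xBE
Register before byte 3: 0xBE
After XOR with byte 0xC4: 0x7A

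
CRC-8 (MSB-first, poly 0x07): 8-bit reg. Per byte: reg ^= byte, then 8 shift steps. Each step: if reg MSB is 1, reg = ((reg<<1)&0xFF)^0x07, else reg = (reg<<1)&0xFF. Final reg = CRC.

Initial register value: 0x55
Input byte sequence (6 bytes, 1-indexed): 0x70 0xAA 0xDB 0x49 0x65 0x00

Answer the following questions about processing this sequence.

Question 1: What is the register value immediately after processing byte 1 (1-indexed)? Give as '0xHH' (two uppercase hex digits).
Answer: 0xFB

Derivation:
After byte 1 (0x70): reg=0xFB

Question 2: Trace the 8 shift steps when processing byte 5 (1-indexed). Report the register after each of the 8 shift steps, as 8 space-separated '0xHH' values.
Answer: 0xF9 0xF5 0xED 0xDD 0xBD 0x7D 0xFA 0xF3

Derivation:
After byte 1 (0x70): reg=0xFB
After byte 2 (0xAA): reg=0xB0
After byte 3 (0xDB): reg=0x16
After byte 4 (0x49): reg=0x9A
Register before byte 5: 0x9A
After XOR with byte 0x65: 0xFF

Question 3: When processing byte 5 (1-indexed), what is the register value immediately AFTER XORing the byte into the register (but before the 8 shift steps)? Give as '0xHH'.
Register before byte 5: 0x9A
Byte 5: 0x65
0x9A XOR 0x65 = 0xFF

Answer: 0xFF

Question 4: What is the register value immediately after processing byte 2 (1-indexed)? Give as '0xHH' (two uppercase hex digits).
After byte 1 (0x70): reg=0xFB
After byte 2 (0xAA): reg=0xB0

Answer: 0xB0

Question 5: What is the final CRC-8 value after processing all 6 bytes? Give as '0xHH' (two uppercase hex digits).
Answer: 0xD7

Derivation:
After byte 1 (0x70): reg=0xFB
After byte 2 (0xAA): reg=0xB0
After byte 3 (0xDB): reg=0x16
After byte 4 (0x49): reg=0x9A
After byte 5 (0x65): reg=0xF3
After byte 6 (0x00): reg=0xD7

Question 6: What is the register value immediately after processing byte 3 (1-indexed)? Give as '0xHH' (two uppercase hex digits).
Answer: 0x16

Derivation:
After byte 1 (0x70): reg=0xFB
After byte 2 (0xAA): reg=0xB0
After byte 3 (0xDB): reg=0x16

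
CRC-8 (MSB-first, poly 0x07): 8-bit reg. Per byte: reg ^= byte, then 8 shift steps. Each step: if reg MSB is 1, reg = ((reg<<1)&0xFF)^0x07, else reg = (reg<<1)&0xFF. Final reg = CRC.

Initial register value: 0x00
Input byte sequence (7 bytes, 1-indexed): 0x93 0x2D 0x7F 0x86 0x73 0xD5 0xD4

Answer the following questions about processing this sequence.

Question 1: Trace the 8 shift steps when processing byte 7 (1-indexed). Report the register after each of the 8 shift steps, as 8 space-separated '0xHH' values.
After byte 1 (0x93): reg=0xF0
After byte 2 (0x2D): reg=0x1D
After byte 3 (0x7F): reg=0x29
After byte 4 (0x86): reg=0x44
After byte 5 (0x73): reg=0x85
After byte 6 (0xD5): reg=0xB7
Register before byte 7: 0xB7
After XOR with byte 0xD4: 0x63

Answer: 0xC6 0x8B 0x11 0x22 0x44 0x88 0x17 0x2E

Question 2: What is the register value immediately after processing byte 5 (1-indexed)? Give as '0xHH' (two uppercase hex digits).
After byte 1 (0x93): reg=0xF0
After byte 2 (0x2D): reg=0x1D
After byte 3 (0x7F): reg=0x29
After byte 4 (0x86): reg=0x44
After byte 5 (0x73): reg=0x85

Answer: 0x85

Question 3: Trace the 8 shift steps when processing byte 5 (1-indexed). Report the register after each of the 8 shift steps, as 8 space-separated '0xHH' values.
After byte 1 (0x93): reg=0xF0
After byte 2 (0x2D): reg=0x1D
After byte 3 (0x7F): reg=0x29
After byte 4 (0x86): reg=0x44
Register before byte 5: 0x44
After XOR with byte 0x73: 0x37

Answer: 0x6E 0xDC 0xBF 0x79 0xF2 0xE3 0xC1 0x85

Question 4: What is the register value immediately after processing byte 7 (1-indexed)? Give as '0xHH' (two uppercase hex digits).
After byte 1 (0x93): reg=0xF0
After byte 2 (0x2D): reg=0x1D
After byte 3 (0x7F): reg=0x29
After byte 4 (0x86): reg=0x44
After byte 5 (0x73): reg=0x85
After byte 6 (0xD5): reg=0xB7
After byte 7 (0xD4): reg=0x2E

Answer: 0x2E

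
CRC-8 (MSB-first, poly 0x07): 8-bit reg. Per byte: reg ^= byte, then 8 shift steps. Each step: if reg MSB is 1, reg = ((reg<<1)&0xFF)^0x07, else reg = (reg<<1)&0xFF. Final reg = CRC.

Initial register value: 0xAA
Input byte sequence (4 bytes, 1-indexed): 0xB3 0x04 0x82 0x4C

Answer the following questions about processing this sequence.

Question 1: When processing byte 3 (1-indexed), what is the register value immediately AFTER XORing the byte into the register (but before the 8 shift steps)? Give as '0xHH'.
Answer: 0x74

Derivation:
Register before byte 3: 0xF6
Byte 3: 0x82
0xF6 XOR 0x82 = 0x74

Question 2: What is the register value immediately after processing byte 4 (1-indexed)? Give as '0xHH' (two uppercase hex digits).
Answer: 0x15

Derivation:
After byte 1 (0xB3): reg=0x4F
After byte 2 (0x04): reg=0xF6
After byte 3 (0x82): reg=0x4B
After byte 4 (0x4C): reg=0x15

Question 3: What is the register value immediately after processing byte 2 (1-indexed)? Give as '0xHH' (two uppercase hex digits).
After byte 1 (0xB3): reg=0x4F
After byte 2 (0x04): reg=0xF6

Answer: 0xF6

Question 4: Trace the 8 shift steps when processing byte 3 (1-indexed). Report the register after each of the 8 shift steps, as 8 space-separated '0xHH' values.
Answer: 0xE8 0xD7 0xA9 0x55 0xAA 0x53 0xA6 0x4B

Derivation:
After byte 1 (0xB3): reg=0x4F
After byte 2 (0x04): reg=0xF6
Register before byte 3: 0xF6
After XOR with byte 0x82: 0x74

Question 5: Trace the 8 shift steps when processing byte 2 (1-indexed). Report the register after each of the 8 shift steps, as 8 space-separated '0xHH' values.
Answer: 0x96 0x2B 0x56 0xAC 0x5F 0xBE 0x7B 0xF6

Derivation:
After byte 1 (0xB3): reg=0x4F
Register before byte 2: 0x4F
After XOR with byte 0x04: 0x4B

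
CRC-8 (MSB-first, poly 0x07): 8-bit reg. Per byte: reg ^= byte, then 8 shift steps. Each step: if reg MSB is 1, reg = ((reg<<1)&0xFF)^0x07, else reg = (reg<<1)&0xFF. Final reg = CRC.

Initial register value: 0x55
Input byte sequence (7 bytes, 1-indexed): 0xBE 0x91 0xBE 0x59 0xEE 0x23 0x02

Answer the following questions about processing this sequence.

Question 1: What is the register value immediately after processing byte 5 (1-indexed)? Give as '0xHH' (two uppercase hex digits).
After byte 1 (0xBE): reg=0x9F
After byte 2 (0x91): reg=0x2A
After byte 3 (0xBE): reg=0xE5
After byte 4 (0x59): reg=0x3D
After byte 5 (0xEE): reg=0x37

Answer: 0x37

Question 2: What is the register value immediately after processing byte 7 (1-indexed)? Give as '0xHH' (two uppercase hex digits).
After byte 1 (0xBE): reg=0x9F
After byte 2 (0x91): reg=0x2A
After byte 3 (0xBE): reg=0xE5
After byte 4 (0x59): reg=0x3D
After byte 5 (0xEE): reg=0x37
After byte 6 (0x23): reg=0x6C
After byte 7 (0x02): reg=0x0D

Answer: 0x0D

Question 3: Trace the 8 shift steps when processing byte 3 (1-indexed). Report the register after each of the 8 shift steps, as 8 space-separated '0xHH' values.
After byte 1 (0xBE): reg=0x9F
After byte 2 (0x91): reg=0x2A
Register before byte 3: 0x2A
After XOR with byte 0xBE: 0x94

Answer: 0x2F 0x5E 0xBC 0x7F 0xFE 0xFB 0xF1 0xE5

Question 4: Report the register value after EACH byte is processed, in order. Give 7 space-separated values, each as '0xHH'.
0x9F 0x2A 0xE5 0x3D 0x37 0x6C 0x0D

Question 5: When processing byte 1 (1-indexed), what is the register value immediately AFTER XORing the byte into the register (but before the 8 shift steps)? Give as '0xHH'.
Answer: 0xEB

Derivation:
Register before byte 1: 0x55
Byte 1: 0xBE
0x55 XOR 0xBE = 0xEB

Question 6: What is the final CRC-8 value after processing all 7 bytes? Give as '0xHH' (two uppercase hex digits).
After byte 1 (0xBE): reg=0x9F
After byte 2 (0x91): reg=0x2A
After byte 3 (0xBE): reg=0xE5
After byte 4 (0x59): reg=0x3D
After byte 5 (0xEE): reg=0x37
After byte 6 (0x23): reg=0x6C
After byte 7 (0x02): reg=0x0D

Answer: 0x0D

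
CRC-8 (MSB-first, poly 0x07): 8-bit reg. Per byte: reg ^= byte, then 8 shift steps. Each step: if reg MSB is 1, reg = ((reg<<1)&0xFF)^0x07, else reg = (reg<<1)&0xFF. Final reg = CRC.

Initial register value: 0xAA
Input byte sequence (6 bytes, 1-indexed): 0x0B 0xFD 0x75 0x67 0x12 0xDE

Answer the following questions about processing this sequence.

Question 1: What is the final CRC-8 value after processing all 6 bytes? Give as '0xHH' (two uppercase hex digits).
Answer: 0xC5

Derivation:
After byte 1 (0x0B): reg=0x6E
After byte 2 (0xFD): reg=0xF0
After byte 3 (0x75): reg=0x92
After byte 4 (0x67): reg=0xC5
After byte 5 (0x12): reg=0x2B
After byte 6 (0xDE): reg=0xC5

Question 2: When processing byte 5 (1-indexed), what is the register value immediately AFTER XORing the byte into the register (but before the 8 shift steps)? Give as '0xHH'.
Answer: 0xD7

Derivation:
Register before byte 5: 0xC5
Byte 5: 0x12
0xC5 XOR 0x12 = 0xD7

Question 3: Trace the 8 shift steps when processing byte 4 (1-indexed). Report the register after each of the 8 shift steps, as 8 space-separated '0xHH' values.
Answer: 0xED 0xDD 0xBD 0x7D 0xFA 0xF3 0xE1 0xC5

Derivation:
After byte 1 (0x0B): reg=0x6E
After byte 2 (0xFD): reg=0xF0
After byte 3 (0x75): reg=0x92
Register before byte 4: 0x92
After XOR with byte 0x67: 0xF5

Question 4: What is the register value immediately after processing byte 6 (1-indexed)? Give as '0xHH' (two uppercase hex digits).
After byte 1 (0x0B): reg=0x6E
After byte 2 (0xFD): reg=0xF0
After byte 3 (0x75): reg=0x92
After byte 4 (0x67): reg=0xC5
After byte 5 (0x12): reg=0x2B
After byte 6 (0xDE): reg=0xC5

Answer: 0xC5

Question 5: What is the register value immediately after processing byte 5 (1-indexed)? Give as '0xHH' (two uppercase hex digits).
After byte 1 (0x0B): reg=0x6E
After byte 2 (0xFD): reg=0xF0
After byte 3 (0x75): reg=0x92
After byte 4 (0x67): reg=0xC5
After byte 5 (0x12): reg=0x2B

Answer: 0x2B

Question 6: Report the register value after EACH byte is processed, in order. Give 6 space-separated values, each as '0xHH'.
0x6E 0xF0 0x92 0xC5 0x2B 0xC5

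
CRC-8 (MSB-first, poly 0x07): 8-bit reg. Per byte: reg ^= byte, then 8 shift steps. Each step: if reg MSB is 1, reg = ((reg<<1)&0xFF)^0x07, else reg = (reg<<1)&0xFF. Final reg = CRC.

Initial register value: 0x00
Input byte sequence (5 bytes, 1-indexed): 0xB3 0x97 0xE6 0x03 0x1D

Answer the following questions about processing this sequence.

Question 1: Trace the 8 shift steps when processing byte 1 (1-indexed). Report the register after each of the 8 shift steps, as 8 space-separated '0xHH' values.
Register before byte 1: 0x00
After XOR with byte 0xB3: 0xB3

Answer: 0x61 0xC2 0x83 0x01 0x02 0x04 0x08 0x10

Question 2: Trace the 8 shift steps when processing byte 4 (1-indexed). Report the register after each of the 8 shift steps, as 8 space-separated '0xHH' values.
Answer: 0xC4 0x8F 0x19 0x32 0x64 0xC8 0x97 0x29

Derivation:
After byte 1 (0xB3): reg=0x10
After byte 2 (0x97): reg=0x9C
After byte 3 (0xE6): reg=0x61
Register before byte 4: 0x61
After XOR with byte 0x03: 0x62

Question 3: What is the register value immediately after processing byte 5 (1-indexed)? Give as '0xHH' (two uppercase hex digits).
After byte 1 (0xB3): reg=0x10
After byte 2 (0x97): reg=0x9C
After byte 3 (0xE6): reg=0x61
After byte 4 (0x03): reg=0x29
After byte 5 (0x1D): reg=0x8C

Answer: 0x8C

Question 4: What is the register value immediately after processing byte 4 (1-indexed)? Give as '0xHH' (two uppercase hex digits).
Answer: 0x29

Derivation:
After byte 1 (0xB3): reg=0x10
After byte 2 (0x97): reg=0x9C
After byte 3 (0xE6): reg=0x61
After byte 4 (0x03): reg=0x29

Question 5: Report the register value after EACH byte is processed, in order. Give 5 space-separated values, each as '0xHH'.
0x10 0x9C 0x61 0x29 0x8C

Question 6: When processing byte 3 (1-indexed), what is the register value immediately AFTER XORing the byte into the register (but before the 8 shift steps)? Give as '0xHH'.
Answer: 0x7A

Derivation:
Register before byte 3: 0x9C
Byte 3: 0xE6
0x9C XOR 0xE6 = 0x7A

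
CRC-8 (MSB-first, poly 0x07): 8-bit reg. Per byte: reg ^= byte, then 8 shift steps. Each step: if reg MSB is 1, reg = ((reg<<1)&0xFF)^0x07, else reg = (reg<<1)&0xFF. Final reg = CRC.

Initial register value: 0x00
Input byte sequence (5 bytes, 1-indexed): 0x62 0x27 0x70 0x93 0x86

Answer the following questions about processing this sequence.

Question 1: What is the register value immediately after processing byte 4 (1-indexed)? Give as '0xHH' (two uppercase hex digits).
Answer: 0x7E

Derivation:
After byte 1 (0x62): reg=0x29
After byte 2 (0x27): reg=0x2A
After byte 3 (0x70): reg=0x81
After byte 4 (0x93): reg=0x7E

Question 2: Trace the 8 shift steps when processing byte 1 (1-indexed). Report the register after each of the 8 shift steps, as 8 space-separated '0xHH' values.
Answer: 0xC4 0x8F 0x19 0x32 0x64 0xC8 0x97 0x29

Derivation:
Register before byte 1: 0x00
After XOR with byte 0x62: 0x62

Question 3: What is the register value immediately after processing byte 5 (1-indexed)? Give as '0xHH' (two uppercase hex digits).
After byte 1 (0x62): reg=0x29
After byte 2 (0x27): reg=0x2A
After byte 3 (0x70): reg=0x81
After byte 4 (0x93): reg=0x7E
After byte 5 (0x86): reg=0xE6

Answer: 0xE6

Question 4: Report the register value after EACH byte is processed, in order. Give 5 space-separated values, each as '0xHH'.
0x29 0x2A 0x81 0x7E 0xE6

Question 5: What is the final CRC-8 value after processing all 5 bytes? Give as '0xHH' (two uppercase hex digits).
After byte 1 (0x62): reg=0x29
After byte 2 (0x27): reg=0x2A
After byte 3 (0x70): reg=0x81
After byte 4 (0x93): reg=0x7E
After byte 5 (0x86): reg=0xE6

Answer: 0xE6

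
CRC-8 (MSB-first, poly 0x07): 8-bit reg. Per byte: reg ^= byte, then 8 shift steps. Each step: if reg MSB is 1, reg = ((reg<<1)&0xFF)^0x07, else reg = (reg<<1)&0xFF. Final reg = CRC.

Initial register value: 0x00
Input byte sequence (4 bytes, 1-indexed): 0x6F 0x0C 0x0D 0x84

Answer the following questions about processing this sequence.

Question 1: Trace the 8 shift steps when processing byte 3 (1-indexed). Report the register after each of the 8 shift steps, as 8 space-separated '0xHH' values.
Answer: 0x3E 0x7C 0xF8 0xF7 0xE9 0xD5 0xAD 0x5D

Derivation:
After byte 1 (0x6F): reg=0x0A
After byte 2 (0x0C): reg=0x12
Register before byte 3: 0x12
After XOR with byte 0x0D: 0x1F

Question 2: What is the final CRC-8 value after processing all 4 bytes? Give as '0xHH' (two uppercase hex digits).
After byte 1 (0x6F): reg=0x0A
After byte 2 (0x0C): reg=0x12
After byte 3 (0x0D): reg=0x5D
After byte 4 (0x84): reg=0x01

Answer: 0x01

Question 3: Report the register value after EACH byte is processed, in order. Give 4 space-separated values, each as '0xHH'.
0x0A 0x12 0x5D 0x01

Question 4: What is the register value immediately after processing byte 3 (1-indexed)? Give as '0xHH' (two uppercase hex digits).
Answer: 0x5D

Derivation:
After byte 1 (0x6F): reg=0x0A
After byte 2 (0x0C): reg=0x12
After byte 3 (0x0D): reg=0x5D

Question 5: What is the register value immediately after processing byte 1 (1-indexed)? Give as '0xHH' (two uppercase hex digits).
After byte 1 (0x6F): reg=0x0A

Answer: 0x0A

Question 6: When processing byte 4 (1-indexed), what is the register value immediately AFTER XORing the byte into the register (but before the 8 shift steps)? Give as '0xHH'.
Register before byte 4: 0x5D
Byte 4: 0x84
0x5D XOR 0x84 = 0xD9

Answer: 0xD9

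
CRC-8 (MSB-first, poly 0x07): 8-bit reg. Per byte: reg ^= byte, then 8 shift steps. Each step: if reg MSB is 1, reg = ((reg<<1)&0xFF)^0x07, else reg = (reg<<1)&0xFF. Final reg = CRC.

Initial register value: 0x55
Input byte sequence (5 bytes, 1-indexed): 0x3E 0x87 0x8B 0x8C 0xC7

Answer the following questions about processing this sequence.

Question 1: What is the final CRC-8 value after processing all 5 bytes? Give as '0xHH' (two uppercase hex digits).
After byte 1 (0x3E): reg=0x16
After byte 2 (0x87): reg=0xFE
After byte 3 (0x8B): reg=0x4C
After byte 4 (0x8C): reg=0x4E
After byte 5 (0xC7): reg=0xB6

Answer: 0xB6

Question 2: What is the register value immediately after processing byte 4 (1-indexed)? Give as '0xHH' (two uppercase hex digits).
Answer: 0x4E

Derivation:
After byte 1 (0x3E): reg=0x16
After byte 2 (0x87): reg=0xFE
After byte 3 (0x8B): reg=0x4C
After byte 4 (0x8C): reg=0x4E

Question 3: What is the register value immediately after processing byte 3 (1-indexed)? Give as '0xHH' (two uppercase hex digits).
Answer: 0x4C

Derivation:
After byte 1 (0x3E): reg=0x16
After byte 2 (0x87): reg=0xFE
After byte 3 (0x8B): reg=0x4C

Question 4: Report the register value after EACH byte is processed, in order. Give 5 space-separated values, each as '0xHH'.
0x16 0xFE 0x4C 0x4E 0xB6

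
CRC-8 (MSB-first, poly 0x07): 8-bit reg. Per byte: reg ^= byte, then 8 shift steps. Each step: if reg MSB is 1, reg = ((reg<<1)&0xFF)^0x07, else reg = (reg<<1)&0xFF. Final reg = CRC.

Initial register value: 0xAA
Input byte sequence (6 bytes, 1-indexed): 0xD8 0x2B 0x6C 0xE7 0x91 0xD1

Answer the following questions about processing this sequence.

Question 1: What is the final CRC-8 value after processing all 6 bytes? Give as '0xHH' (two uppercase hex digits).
After byte 1 (0xD8): reg=0x59
After byte 2 (0x2B): reg=0x59
After byte 3 (0x6C): reg=0x8B
After byte 4 (0xE7): reg=0x03
After byte 5 (0x91): reg=0xF7
After byte 6 (0xD1): reg=0xF2

Answer: 0xF2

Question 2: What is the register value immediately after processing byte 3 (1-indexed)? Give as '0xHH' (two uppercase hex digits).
Answer: 0x8B

Derivation:
After byte 1 (0xD8): reg=0x59
After byte 2 (0x2B): reg=0x59
After byte 3 (0x6C): reg=0x8B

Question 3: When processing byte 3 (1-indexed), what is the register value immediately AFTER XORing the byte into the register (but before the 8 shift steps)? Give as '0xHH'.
Register before byte 3: 0x59
Byte 3: 0x6C
0x59 XOR 0x6C = 0x35

Answer: 0x35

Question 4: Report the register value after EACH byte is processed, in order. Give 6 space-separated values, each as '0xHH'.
0x59 0x59 0x8B 0x03 0xF7 0xF2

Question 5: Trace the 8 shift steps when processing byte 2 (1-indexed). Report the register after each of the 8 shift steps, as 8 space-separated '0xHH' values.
Answer: 0xE4 0xCF 0x99 0x35 0x6A 0xD4 0xAF 0x59

Derivation:
After byte 1 (0xD8): reg=0x59
Register before byte 2: 0x59
After XOR with byte 0x2B: 0x72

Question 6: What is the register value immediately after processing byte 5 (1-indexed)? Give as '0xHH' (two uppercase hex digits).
Answer: 0xF7

Derivation:
After byte 1 (0xD8): reg=0x59
After byte 2 (0x2B): reg=0x59
After byte 3 (0x6C): reg=0x8B
After byte 4 (0xE7): reg=0x03
After byte 5 (0x91): reg=0xF7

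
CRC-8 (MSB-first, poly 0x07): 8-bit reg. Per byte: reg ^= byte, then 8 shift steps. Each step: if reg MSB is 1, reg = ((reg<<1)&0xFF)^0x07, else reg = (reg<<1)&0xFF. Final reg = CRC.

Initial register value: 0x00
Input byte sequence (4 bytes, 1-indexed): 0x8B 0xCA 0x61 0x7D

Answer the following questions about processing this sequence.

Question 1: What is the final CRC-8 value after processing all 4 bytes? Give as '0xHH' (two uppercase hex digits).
After byte 1 (0x8B): reg=0xB8
After byte 2 (0xCA): reg=0x59
After byte 3 (0x61): reg=0xA8
After byte 4 (0x7D): reg=0x25

Answer: 0x25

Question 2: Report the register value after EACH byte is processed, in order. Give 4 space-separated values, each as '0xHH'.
0xB8 0x59 0xA8 0x25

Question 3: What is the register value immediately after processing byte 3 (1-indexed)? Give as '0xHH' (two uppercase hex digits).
Answer: 0xA8

Derivation:
After byte 1 (0x8B): reg=0xB8
After byte 2 (0xCA): reg=0x59
After byte 3 (0x61): reg=0xA8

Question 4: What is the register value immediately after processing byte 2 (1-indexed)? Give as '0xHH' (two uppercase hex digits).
Answer: 0x59

Derivation:
After byte 1 (0x8B): reg=0xB8
After byte 2 (0xCA): reg=0x59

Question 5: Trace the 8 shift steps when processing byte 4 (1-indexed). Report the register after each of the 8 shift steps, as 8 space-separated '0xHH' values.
Answer: 0xAD 0x5D 0xBA 0x73 0xE6 0xCB 0x91 0x25

Derivation:
After byte 1 (0x8B): reg=0xB8
After byte 2 (0xCA): reg=0x59
After byte 3 (0x61): reg=0xA8
Register before byte 4: 0xA8
After XOR with byte 0x7D: 0xD5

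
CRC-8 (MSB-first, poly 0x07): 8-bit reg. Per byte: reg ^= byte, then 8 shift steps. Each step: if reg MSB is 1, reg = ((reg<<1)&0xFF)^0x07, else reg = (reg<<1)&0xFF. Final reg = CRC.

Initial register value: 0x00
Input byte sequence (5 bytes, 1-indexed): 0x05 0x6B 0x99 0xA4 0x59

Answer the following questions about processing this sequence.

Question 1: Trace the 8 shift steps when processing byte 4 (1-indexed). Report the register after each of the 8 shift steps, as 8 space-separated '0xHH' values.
Answer: 0x87 0x09 0x12 0x24 0x48 0x90 0x27 0x4E

Derivation:
After byte 1 (0x05): reg=0x1B
After byte 2 (0x6B): reg=0x57
After byte 3 (0x99): reg=0x64
Register before byte 4: 0x64
After XOR with byte 0xA4: 0xC0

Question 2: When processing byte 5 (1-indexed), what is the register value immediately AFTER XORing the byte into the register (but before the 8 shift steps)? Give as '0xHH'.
Answer: 0x17

Derivation:
Register before byte 5: 0x4E
Byte 5: 0x59
0x4E XOR 0x59 = 0x17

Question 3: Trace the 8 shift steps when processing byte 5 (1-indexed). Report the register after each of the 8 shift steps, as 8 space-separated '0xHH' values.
Answer: 0x2E 0x5C 0xB8 0x77 0xEE 0xDB 0xB1 0x65

Derivation:
After byte 1 (0x05): reg=0x1B
After byte 2 (0x6B): reg=0x57
After byte 3 (0x99): reg=0x64
After byte 4 (0xA4): reg=0x4E
Register before byte 5: 0x4E
After XOR with byte 0x59: 0x17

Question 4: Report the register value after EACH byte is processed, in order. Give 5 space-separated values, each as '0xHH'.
0x1B 0x57 0x64 0x4E 0x65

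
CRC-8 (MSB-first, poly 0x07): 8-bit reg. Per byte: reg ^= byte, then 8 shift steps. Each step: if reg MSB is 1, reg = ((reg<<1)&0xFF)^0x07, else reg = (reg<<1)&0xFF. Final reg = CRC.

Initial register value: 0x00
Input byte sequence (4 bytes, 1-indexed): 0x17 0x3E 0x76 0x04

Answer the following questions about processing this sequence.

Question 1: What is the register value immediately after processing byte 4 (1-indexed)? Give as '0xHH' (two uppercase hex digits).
Answer: 0x08

Derivation:
After byte 1 (0x17): reg=0x65
After byte 2 (0x3E): reg=0x86
After byte 3 (0x76): reg=0xDE
After byte 4 (0x04): reg=0x08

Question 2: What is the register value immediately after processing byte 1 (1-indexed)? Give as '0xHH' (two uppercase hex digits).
Answer: 0x65

Derivation:
After byte 1 (0x17): reg=0x65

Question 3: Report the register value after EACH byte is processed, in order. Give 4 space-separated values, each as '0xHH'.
0x65 0x86 0xDE 0x08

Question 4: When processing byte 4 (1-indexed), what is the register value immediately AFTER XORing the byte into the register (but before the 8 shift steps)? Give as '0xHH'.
Register before byte 4: 0xDE
Byte 4: 0x04
0xDE XOR 0x04 = 0xDA

Answer: 0xDA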